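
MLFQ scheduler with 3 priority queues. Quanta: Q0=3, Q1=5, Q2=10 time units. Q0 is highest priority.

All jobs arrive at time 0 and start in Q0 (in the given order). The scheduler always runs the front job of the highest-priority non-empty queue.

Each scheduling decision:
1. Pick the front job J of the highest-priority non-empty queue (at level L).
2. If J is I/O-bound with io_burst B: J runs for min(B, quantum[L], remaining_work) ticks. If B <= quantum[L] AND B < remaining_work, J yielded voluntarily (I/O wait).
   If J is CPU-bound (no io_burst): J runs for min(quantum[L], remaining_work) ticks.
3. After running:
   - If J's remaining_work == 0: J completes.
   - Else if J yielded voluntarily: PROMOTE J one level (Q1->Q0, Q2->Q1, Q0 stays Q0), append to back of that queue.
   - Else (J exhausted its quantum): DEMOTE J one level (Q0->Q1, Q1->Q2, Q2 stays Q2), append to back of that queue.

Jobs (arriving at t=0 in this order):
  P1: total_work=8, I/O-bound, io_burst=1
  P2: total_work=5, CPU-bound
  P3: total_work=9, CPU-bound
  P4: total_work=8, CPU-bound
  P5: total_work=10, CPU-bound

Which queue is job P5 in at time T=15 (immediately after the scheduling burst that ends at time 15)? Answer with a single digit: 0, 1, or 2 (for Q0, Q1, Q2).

t=0-1: P1@Q0 runs 1, rem=7, I/O yield, promote→Q0. Q0=[P2,P3,P4,P5,P1] Q1=[] Q2=[]
t=1-4: P2@Q0 runs 3, rem=2, quantum used, demote→Q1. Q0=[P3,P4,P5,P1] Q1=[P2] Q2=[]
t=4-7: P3@Q0 runs 3, rem=6, quantum used, demote→Q1. Q0=[P4,P5,P1] Q1=[P2,P3] Q2=[]
t=7-10: P4@Q0 runs 3, rem=5, quantum used, demote→Q1. Q0=[P5,P1] Q1=[P2,P3,P4] Q2=[]
t=10-13: P5@Q0 runs 3, rem=7, quantum used, demote→Q1. Q0=[P1] Q1=[P2,P3,P4,P5] Q2=[]
t=13-14: P1@Q0 runs 1, rem=6, I/O yield, promote→Q0. Q0=[P1] Q1=[P2,P3,P4,P5] Q2=[]
t=14-15: P1@Q0 runs 1, rem=5, I/O yield, promote→Q0. Q0=[P1] Q1=[P2,P3,P4,P5] Q2=[]
t=15-16: P1@Q0 runs 1, rem=4, I/O yield, promote→Q0. Q0=[P1] Q1=[P2,P3,P4,P5] Q2=[]
t=16-17: P1@Q0 runs 1, rem=3, I/O yield, promote→Q0. Q0=[P1] Q1=[P2,P3,P4,P5] Q2=[]
t=17-18: P1@Q0 runs 1, rem=2, I/O yield, promote→Q0. Q0=[P1] Q1=[P2,P3,P4,P5] Q2=[]
t=18-19: P1@Q0 runs 1, rem=1, I/O yield, promote→Q0. Q0=[P1] Q1=[P2,P3,P4,P5] Q2=[]
t=19-20: P1@Q0 runs 1, rem=0, completes. Q0=[] Q1=[P2,P3,P4,P5] Q2=[]
t=20-22: P2@Q1 runs 2, rem=0, completes. Q0=[] Q1=[P3,P4,P5] Q2=[]
t=22-27: P3@Q1 runs 5, rem=1, quantum used, demote→Q2. Q0=[] Q1=[P4,P5] Q2=[P3]
t=27-32: P4@Q1 runs 5, rem=0, completes. Q0=[] Q1=[P5] Q2=[P3]
t=32-37: P5@Q1 runs 5, rem=2, quantum used, demote→Q2. Q0=[] Q1=[] Q2=[P3,P5]
t=37-38: P3@Q2 runs 1, rem=0, completes. Q0=[] Q1=[] Q2=[P5]
t=38-40: P5@Q2 runs 2, rem=0, completes. Q0=[] Q1=[] Q2=[]

Answer: 1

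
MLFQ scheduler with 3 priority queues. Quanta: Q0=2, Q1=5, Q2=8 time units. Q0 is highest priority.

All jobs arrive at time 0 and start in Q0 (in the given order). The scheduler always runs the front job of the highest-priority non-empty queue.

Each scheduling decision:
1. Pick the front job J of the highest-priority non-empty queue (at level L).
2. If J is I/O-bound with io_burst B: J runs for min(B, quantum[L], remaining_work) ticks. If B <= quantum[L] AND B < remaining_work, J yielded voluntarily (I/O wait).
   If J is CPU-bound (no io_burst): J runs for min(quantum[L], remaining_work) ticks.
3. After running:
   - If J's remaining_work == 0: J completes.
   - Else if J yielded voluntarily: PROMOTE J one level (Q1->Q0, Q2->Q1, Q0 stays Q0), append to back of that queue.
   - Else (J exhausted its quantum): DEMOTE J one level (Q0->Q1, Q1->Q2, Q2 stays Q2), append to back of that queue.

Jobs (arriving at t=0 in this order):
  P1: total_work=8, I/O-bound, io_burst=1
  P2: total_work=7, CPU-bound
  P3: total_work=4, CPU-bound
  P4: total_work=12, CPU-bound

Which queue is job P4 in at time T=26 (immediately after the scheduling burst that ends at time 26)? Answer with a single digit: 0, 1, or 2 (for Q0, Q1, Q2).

t=0-1: P1@Q0 runs 1, rem=7, I/O yield, promote→Q0. Q0=[P2,P3,P4,P1] Q1=[] Q2=[]
t=1-3: P2@Q0 runs 2, rem=5, quantum used, demote→Q1. Q0=[P3,P4,P1] Q1=[P2] Q2=[]
t=3-5: P3@Q0 runs 2, rem=2, quantum used, demote→Q1. Q0=[P4,P1] Q1=[P2,P3] Q2=[]
t=5-7: P4@Q0 runs 2, rem=10, quantum used, demote→Q1. Q0=[P1] Q1=[P2,P3,P4] Q2=[]
t=7-8: P1@Q0 runs 1, rem=6, I/O yield, promote→Q0. Q0=[P1] Q1=[P2,P3,P4] Q2=[]
t=8-9: P1@Q0 runs 1, rem=5, I/O yield, promote→Q0. Q0=[P1] Q1=[P2,P3,P4] Q2=[]
t=9-10: P1@Q0 runs 1, rem=4, I/O yield, promote→Q0. Q0=[P1] Q1=[P2,P3,P4] Q2=[]
t=10-11: P1@Q0 runs 1, rem=3, I/O yield, promote→Q0. Q0=[P1] Q1=[P2,P3,P4] Q2=[]
t=11-12: P1@Q0 runs 1, rem=2, I/O yield, promote→Q0. Q0=[P1] Q1=[P2,P3,P4] Q2=[]
t=12-13: P1@Q0 runs 1, rem=1, I/O yield, promote→Q0. Q0=[P1] Q1=[P2,P3,P4] Q2=[]
t=13-14: P1@Q0 runs 1, rem=0, completes. Q0=[] Q1=[P2,P3,P4] Q2=[]
t=14-19: P2@Q1 runs 5, rem=0, completes. Q0=[] Q1=[P3,P4] Q2=[]
t=19-21: P3@Q1 runs 2, rem=0, completes. Q0=[] Q1=[P4] Q2=[]
t=21-26: P4@Q1 runs 5, rem=5, quantum used, demote→Q2. Q0=[] Q1=[] Q2=[P4]
t=26-31: P4@Q2 runs 5, rem=0, completes. Q0=[] Q1=[] Q2=[]

Answer: 2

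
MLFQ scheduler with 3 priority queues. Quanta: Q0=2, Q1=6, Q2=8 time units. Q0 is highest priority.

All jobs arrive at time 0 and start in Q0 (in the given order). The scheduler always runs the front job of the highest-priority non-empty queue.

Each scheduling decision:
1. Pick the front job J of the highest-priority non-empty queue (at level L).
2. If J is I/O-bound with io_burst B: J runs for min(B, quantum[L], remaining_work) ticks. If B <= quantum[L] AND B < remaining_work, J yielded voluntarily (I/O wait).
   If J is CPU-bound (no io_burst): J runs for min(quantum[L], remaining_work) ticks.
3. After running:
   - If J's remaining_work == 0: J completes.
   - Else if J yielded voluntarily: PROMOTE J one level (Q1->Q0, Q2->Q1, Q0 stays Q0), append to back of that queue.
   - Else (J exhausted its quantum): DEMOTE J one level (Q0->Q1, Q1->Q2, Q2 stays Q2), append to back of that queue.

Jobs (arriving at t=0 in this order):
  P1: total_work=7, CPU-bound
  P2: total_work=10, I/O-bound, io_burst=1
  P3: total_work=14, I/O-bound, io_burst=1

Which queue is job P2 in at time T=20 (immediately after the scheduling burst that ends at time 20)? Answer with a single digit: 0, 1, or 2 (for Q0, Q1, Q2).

Answer: 0

Derivation:
t=0-2: P1@Q0 runs 2, rem=5, quantum used, demote→Q1. Q0=[P2,P3] Q1=[P1] Q2=[]
t=2-3: P2@Q0 runs 1, rem=9, I/O yield, promote→Q0. Q0=[P3,P2] Q1=[P1] Q2=[]
t=3-4: P3@Q0 runs 1, rem=13, I/O yield, promote→Q0. Q0=[P2,P3] Q1=[P1] Q2=[]
t=4-5: P2@Q0 runs 1, rem=8, I/O yield, promote→Q0. Q0=[P3,P2] Q1=[P1] Q2=[]
t=5-6: P3@Q0 runs 1, rem=12, I/O yield, promote→Q0. Q0=[P2,P3] Q1=[P1] Q2=[]
t=6-7: P2@Q0 runs 1, rem=7, I/O yield, promote→Q0. Q0=[P3,P2] Q1=[P1] Q2=[]
t=7-8: P3@Q0 runs 1, rem=11, I/O yield, promote→Q0. Q0=[P2,P3] Q1=[P1] Q2=[]
t=8-9: P2@Q0 runs 1, rem=6, I/O yield, promote→Q0. Q0=[P3,P2] Q1=[P1] Q2=[]
t=9-10: P3@Q0 runs 1, rem=10, I/O yield, promote→Q0. Q0=[P2,P3] Q1=[P1] Q2=[]
t=10-11: P2@Q0 runs 1, rem=5, I/O yield, promote→Q0. Q0=[P3,P2] Q1=[P1] Q2=[]
t=11-12: P3@Q0 runs 1, rem=9, I/O yield, promote→Q0. Q0=[P2,P3] Q1=[P1] Q2=[]
t=12-13: P2@Q0 runs 1, rem=4, I/O yield, promote→Q0. Q0=[P3,P2] Q1=[P1] Q2=[]
t=13-14: P3@Q0 runs 1, rem=8, I/O yield, promote→Q0. Q0=[P2,P3] Q1=[P1] Q2=[]
t=14-15: P2@Q0 runs 1, rem=3, I/O yield, promote→Q0. Q0=[P3,P2] Q1=[P1] Q2=[]
t=15-16: P3@Q0 runs 1, rem=7, I/O yield, promote→Q0. Q0=[P2,P3] Q1=[P1] Q2=[]
t=16-17: P2@Q0 runs 1, rem=2, I/O yield, promote→Q0. Q0=[P3,P2] Q1=[P1] Q2=[]
t=17-18: P3@Q0 runs 1, rem=6, I/O yield, promote→Q0. Q0=[P2,P3] Q1=[P1] Q2=[]
t=18-19: P2@Q0 runs 1, rem=1, I/O yield, promote→Q0. Q0=[P3,P2] Q1=[P1] Q2=[]
t=19-20: P3@Q0 runs 1, rem=5, I/O yield, promote→Q0. Q0=[P2,P3] Q1=[P1] Q2=[]
t=20-21: P2@Q0 runs 1, rem=0, completes. Q0=[P3] Q1=[P1] Q2=[]
t=21-22: P3@Q0 runs 1, rem=4, I/O yield, promote→Q0. Q0=[P3] Q1=[P1] Q2=[]
t=22-23: P3@Q0 runs 1, rem=3, I/O yield, promote→Q0. Q0=[P3] Q1=[P1] Q2=[]
t=23-24: P3@Q0 runs 1, rem=2, I/O yield, promote→Q0. Q0=[P3] Q1=[P1] Q2=[]
t=24-25: P3@Q0 runs 1, rem=1, I/O yield, promote→Q0. Q0=[P3] Q1=[P1] Q2=[]
t=25-26: P3@Q0 runs 1, rem=0, completes. Q0=[] Q1=[P1] Q2=[]
t=26-31: P1@Q1 runs 5, rem=0, completes. Q0=[] Q1=[] Q2=[]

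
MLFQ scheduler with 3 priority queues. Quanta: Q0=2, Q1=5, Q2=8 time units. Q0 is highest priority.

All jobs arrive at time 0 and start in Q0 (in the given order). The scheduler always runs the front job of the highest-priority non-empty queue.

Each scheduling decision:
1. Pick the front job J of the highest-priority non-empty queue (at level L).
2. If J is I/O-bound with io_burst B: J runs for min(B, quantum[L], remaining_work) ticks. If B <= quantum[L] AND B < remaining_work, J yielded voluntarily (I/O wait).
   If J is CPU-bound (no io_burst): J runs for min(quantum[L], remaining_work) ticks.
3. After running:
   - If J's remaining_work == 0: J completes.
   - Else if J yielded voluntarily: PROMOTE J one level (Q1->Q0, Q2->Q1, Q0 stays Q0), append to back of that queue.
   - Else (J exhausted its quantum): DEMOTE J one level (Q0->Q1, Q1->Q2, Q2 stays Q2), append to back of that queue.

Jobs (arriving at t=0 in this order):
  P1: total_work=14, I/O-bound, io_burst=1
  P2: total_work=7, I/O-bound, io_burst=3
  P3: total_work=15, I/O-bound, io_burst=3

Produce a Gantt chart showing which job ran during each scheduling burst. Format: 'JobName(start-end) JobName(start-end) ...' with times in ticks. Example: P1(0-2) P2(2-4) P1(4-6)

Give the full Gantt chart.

Answer: P1(0-1) P2(1-3) P3(3-5) P1(5-6) P1(6-7) P1(7-8) P1(8-9) P1(9-10) P1(10-11) P1(11-12) P1(12-13) P1(13-14) P1(14-15) P1(15-16) P1(16-17) P1(17-18) P2(18-21) P2(21-23) P3(23-26) P3(26-28) P3(28-31) P3(31-33) P3(33-36)

Derivation:
t=0-1: P1@Q0 runs 1, rem=13, I/O yield, promote→Q0. Q0=[P2,P3,P1] Q1=[] Q2=[]
t=1-3: P2@Q0 runs 2, rem=5, quantum used, demote→Q1. Q0=[P3,P1] Q1=[P2] Q2=[]
t=3-5: P3@Q0 runs 2, rem=13, quantum used, demote→Q1. Q0=[P1] Q1=[P2,P3] Q2=[]
t=5-6: P1@Q0 runs 1, rem=12, I/O yield, promote→Q0. Q0=[P1] Q1=[P2,P3] Q2=[]
t=6-7: P1@Q0 runs 1, rem=11, I/O yield, promote→Q0. Q0=[P1] Q1=[P2,P3] Q2=[]
t=7-8: P1@Q0 runs 1, rem=10, I/O yield, promote→Q0. Q0=[P1] Q1=[P2,P3] Q2=[]
t=8-9: P1@Q0 runs 1, rem=9, I/O yield, promote→Q0. Q0=[P1] Q1=[P2,P3] Q2=[]
t=9-10: P1@Q0 runs 1, rem=8, I/O yield, promote→Q0. Q0=[P1] Q1=[P2,P3] Q2=[]
t=10-11: P1@Q0 runs 1, rem=7, I/O yield, promote→Q0. Q0=[P1] Q1=[P2,P3] Q2=[]
t=11-12: P1@Q0 runs 1, rem=6, I/O yield, promote→Q0. Q0=[P1] Q1=[P2,P3] Q2=[]
t=12-13: P1@Q0 runs 1, rem=5, I/O yield, promote→Q0. Q0=[P1] Q1=[P2,P3] Q2=[]
t=13-14: P1@Q0 runs 1, rem=4, I/O yield, promote→Q0. Q0=[P1] Q1=[P2,P3] Q2=[]
t=14-15: P1@Q0 runs 1, rem=3, I/O yield, promote→Q0. Q0=[P1] Q1=[P2,P3] Q2=[]
t=15-16: P1@Q0 runs 1, rem=2, I/O yield, promote→Q0. Q0=[P1] Q1=[P2,P3] Q2=[]
t=16-17: P1@Q0 runs 1, rem=1, I/O yield, promote→Q0. Q0=[P1] Q1=[P2,P3] Q2=[]
t=17-18: P1@Q0 runs 1, rem=0, completes. Q0=[] Q1=[P2,P3] Q2=[]
t=18-21: P2@Q1 runs 3, rem=2, I/O yield, promote→Q0. Q0=[P2] Q1=[P3] Q2=[]
t=21-23: P2@Q0 runs 2, rem=0, completes. Q0=[] Q1=[P3] Q2=[]
t=23-26: P3@Q1 runs 3, rem=10, I/O yield, promote→Q0. Q0=[P3] Q1=[] Q2=[]
t=26-28: P3@Q0 runs 2, rem=8, quantum used, demote→Q1. Q0=[] Q1=[P3] Q2=[]
t=28-31: P3@Q1 runs 3, rem=5, I/O yield, promote→Q0. Q0=[P3] Q1=[] Q2=[]
t=31-33: P3@Q0 runs 2, rem=3, quantum used, demote→Q1. Q0=[] Q1=[P3] Q2=[]
t=33-36: P3@Q1 runs 3, rem=0, completes. Q0=[] Q1=[] Q2=[]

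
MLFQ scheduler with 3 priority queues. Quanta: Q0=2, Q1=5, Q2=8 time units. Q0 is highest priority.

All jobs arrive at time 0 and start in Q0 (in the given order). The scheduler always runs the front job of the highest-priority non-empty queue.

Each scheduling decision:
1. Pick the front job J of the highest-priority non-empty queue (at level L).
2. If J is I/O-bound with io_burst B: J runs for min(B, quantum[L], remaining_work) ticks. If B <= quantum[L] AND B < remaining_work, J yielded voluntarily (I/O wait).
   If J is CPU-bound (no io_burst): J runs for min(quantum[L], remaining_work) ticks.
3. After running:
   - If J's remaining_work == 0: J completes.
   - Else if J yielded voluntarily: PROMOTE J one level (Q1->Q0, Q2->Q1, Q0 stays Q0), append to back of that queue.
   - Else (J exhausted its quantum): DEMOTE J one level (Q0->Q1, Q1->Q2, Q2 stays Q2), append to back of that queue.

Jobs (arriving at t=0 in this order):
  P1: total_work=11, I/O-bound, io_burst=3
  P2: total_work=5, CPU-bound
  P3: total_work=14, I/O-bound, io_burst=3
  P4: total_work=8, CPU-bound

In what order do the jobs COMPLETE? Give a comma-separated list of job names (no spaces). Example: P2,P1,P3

Answer: P2,P1,P3,P4

Derivation:
t=0-2: P1@Q0 runs 2, rem=9, quantum used, demote→Q1. Q0=[P2,P3,P4] Q1=[P1] Q2=[]
t=2-4: P2@Q0 runs 2, rem=3, quantum used, demote→Q1. Q0=[P3,P4] Q1=[P1,P2] Q2=[]
t=4-6: P3@Q0 runs 2, rem=12, quantum used, demote→Q1. Q0=[P4] Q1=[P1,P2,P3] Q2=[]
t=6-8: P4@Q0 runs 2, rem=6, quantum used, demote→Q1. Q0=[] Q1=[P1,P2,P3,P4] Q2=[]
t=8-11: P1@Q1 runs 3, rem=6, I/O yield, promote→Q0. Q0=[P1] Q1=[P2,P3,P4] Q2=[]
t=11-13: P1@Q0 runs 2, rem=4, quantum used, demote→Q1. Q0=[] Q1=[P2,P3,P4,P1] Q2=[]
t=13-16: P2@Q1 runs 3, rem=0, completes. Q0=[] Q1=[P3,P4,P1] Q2=[]
t=16-19: P3@Q1 runs 3, rem=9, I/O yield, promote→Q0. Q0=[P3] Q1=[P4,P1] Q2=[]
t=19-21: P3@Q0 runs 2, rem=7, quantum used, demote→Q1. Q0=[] Q1=[P4,P1,P3] Q2=[]
t=21-26: P4@Q1 runs 5, rem=1, quantum used, demote→Q2. Q0=[] Q1=[P1,P3] Q2=[P4]
t=26-29: P1@Q1 runs 3, rem=1, I/O yield, promote→Q0. Q0=[P1] Q1=[P3] Q2=[P4]
t=29-30: P1@Q0 runs 1, rem=0, completes. Q0=[] Q1=[P3] Q2=[P4]
t=30-33: P3@Q1 runs 3, rem=4, I/O yield, promote→Q0. Q0=[P3] Q1=[] Q2=[P4]
t=33-35: P3@Q0 runs 2, rem=2, quantum used, demote→Q1. Q0=[] Q1=[P3] Q2=[P4]
t=35-37: P3@Q1 runs 2, rem=0, completes. Q0=[] Q1=[] Q2=[P4]
t=37-38: P4@Q2 runs 1, rem=0, completes. Q0=[] Q1=[] Q2=[]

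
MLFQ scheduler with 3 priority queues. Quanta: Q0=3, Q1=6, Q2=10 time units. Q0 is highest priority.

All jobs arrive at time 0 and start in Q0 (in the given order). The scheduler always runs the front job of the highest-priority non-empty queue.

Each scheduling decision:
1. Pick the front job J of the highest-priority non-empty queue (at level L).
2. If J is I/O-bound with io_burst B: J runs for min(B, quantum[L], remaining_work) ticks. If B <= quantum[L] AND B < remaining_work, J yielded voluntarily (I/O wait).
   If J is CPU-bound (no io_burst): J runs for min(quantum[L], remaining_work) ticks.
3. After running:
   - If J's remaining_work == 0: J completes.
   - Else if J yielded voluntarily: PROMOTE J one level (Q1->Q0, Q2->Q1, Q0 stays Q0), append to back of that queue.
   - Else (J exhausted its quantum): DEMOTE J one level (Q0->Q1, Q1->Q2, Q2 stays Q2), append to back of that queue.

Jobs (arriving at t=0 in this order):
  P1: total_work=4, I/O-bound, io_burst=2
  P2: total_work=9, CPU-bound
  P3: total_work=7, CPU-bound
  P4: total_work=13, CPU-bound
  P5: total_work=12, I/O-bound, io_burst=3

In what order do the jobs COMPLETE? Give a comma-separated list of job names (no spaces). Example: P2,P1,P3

Answer: P1,P5,P2,P3,P4

Derivation:
t=0-2: P1@Q0 runs 2, rem=2, I/O yield, promote→Q0. Q0=[P2,P3,P4,P5,P1] Q1=[] Q2=[]
t=2-5: P2@Q0 runs 3, rem=6, quantum used, demote→Q1. Q0=[P3,P4,P5,P1] Q1=[P2] Q2=[]
t=5-8: P3@Q0 runs 3, rem=4, quantum used, demote→Q1. Q0=[P4,P5,P1] Q1=[P2,P3] Q2=[]
t=8-11: P4@Q0 runs 3, rem=10, quantum used, demote→Q1. Q0=[P5,P1] Q1=[P2,P3,P4] Q2=[]
t=11-14: P5@Q0 runs 3, rem=9, I/O yield, promote→Q0. Q0=[P1,P5] Q1=[P2,P3,P4] Q2=[]
t=14-16: P1@Q0 runs 2, rem=0, completes. Q0=[P5] Q1=[P2,P3,P4] Q2=[]
t=16-19: P5@Q0 runs 3, rem=6, I/O yield, promote→Q0. Q0=[P5] Q1=[P2,P3,P4] Q2=[]
t=19-22: P5@Q0 runs 3, rem=3, I/O yield, promote→Q0. Q0=[P5] Q1=[P2,P3,P4] Q2=[]
t=22-25: P5@Q0 runs 3, rem=0, completes. Q0=[] Q1=[P2,P3,P4] Q2=[]
t=25-31: P2@Q1 runs 6, rem=0, completes. Q0=[] Q1=[P3,P4] Q2=[]
t=31-35: P3@Q1 runs 4, rem=0, completes. Q0=[] Q1=[P4] Q2=[]
t=35-41: P4@Q1 runs 6, rem=4, quantum used, demote→Q2. Q0=[] Q1=[] Q2=[P4]
t=41-45: P4@Q2 runs 4, rem=0, completes. Q0=[] Q1=[] Q2=[]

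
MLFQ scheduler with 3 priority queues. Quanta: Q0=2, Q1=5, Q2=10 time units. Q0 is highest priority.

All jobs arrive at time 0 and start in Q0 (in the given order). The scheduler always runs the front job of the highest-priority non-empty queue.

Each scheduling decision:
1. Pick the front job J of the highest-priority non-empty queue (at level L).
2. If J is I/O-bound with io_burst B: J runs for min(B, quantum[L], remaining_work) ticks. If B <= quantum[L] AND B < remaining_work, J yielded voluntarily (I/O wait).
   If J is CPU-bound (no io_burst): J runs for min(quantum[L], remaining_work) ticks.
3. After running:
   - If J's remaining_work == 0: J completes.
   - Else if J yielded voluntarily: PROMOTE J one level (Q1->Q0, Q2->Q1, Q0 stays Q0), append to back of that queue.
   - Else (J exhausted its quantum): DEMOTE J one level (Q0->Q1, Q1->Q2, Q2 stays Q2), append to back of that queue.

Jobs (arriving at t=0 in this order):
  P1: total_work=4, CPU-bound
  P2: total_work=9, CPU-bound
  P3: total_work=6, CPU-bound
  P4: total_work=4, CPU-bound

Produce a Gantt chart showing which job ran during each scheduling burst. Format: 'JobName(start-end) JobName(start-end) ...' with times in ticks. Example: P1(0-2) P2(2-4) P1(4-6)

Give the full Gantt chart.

Answer: P1(0-2) P2(2-4) P3(4-6) P4(6-8) P1(8-10) P2(10-15) P3(15-19) P4(19-21) P2(21-23)

Derivation:
t=0-2: P1@Q0 runs 2, rem=2, quantum used, demote→Q1. Q0=[P2,P3,P4] Q1=[P1] Q2=[]
t=2-4: P2@Q0 runs 2, rem=7, quantum used, demote→Q1. Q0=[P3,P4] Q1=[P1,P2] Q2=[]
t=4-6: P3@Q0 runs 2, rem=4, quantum used, demote→Q1. Q0=[P4] Q1=[P1,P2,P3] Q2=[]
t=6-8: P4@Q0 runs 2, rem=2, quantum used, demote→Q1. Q0=[] Q1=[P1,P2,P3,P4] Q2=[]
t=8-10: P1@Q1 runs 2, rem=0, completes. Q0=[] Q1=[P2,P3,P4] Q2=[]
t=10-15: P2@Q1 runs 5, rem=2, quantum used, demote→Q2. Q0=[] Q1=[P3,P4] Q2=[P2]
t=15-19: P3@Q1 runs 4, rem=0, completes. Q0=[] Q1=[P4] Q2=[P2]
t=19-21: P4@Q1 runs 2, rem=0, completes. Q0=[] Q1=[] Q2=[P2]
t=21-23: P2@Q2 runs 2, rem=0, completes. Q0=[] Q1=[] Q2=[]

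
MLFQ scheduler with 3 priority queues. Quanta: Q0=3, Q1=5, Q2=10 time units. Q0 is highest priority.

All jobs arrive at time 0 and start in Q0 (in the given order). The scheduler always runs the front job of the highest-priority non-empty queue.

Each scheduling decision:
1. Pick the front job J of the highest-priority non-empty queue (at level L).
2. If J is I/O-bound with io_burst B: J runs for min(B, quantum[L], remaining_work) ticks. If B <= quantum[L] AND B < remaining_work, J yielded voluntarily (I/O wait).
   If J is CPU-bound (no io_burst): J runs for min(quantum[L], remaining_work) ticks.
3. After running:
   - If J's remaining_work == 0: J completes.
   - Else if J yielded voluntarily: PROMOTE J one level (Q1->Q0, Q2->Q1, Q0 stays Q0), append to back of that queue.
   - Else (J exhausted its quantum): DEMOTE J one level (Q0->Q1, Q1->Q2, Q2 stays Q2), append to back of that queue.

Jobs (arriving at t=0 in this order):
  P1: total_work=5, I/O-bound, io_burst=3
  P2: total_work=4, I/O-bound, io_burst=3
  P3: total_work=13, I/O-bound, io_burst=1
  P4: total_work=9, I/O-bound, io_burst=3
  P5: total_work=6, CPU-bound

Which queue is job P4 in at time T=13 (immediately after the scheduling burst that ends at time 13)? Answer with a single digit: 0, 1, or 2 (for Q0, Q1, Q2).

Answer: 0

Derivation:
t=0-3: P1@Q0 runs 3, rem=2, I/O yield, promote→Q0. Q0=[P2,P3,P4,P5,P1] Q1=[] Q2=[]
t=3-6: P2@Q0 runs 3, rem=1, I/O yield, promote→Q0. Q0=[P3,P4,P5,P1,P2] Q1=[] Q2=[]
t=6-7: P3@Q0 runs 1, rem=12, I/O yield, promote→Q0. Q0=[P4,P5,P1,P2,P3] Q1=[] Q2=[]
t=7-10: P4@Q0 runs 3, rem=6, I/O yield, promote→Q0. Q0=[P5,P1,P2,P3,P4] Q1=[] Q2=[]
t=10-13: P5@Q0 runs 3, rem=3, quantum used, demote→Q1. Q0=[P1,P2,P3,P4] Q1=[P5] Q2=[]
t=13-15: P1@Q0 runs 2, rem=0, completes. Q0=[P2,P3,P4] Q1=[P5] Q2=[]
t=15-16: P2@Q0 runs 1, rem=0, completes. Q0=[P3,P4] Q1=[P5] Q2=[]
t=16-17: P3@Q0 runs 1, rem=11, I/O yield, promote→Q0. Q0=[P4,P3] Q1=[P5] Q2=[]
t=17-20: P4@Q0 runs 3, rem=3, I/O yield, promote→Q0. Q0=[P3,P4] Q1=[P5] Q2=[]
t=20-21: P3@Q0 runs 1, rem=10, I/O yield, promote→Q0. Q0=[P4,P3] Q1=[P5] Q2=[]
t=21-24: P4@Q0 runs 3, rem=0, completes. Q0=[P3] Q1=[P5] Q2=[]
t=24-25: P3@Q0 runs 1, rem=9, I/O yield, promote→Q0. Q0=[P3] Q1=[P5] Q2=[]
t=25-26: P3@Q0 runs 1, rem=8, I/O yield, promote→Q0. Q0=[P3] Q1=[P5] Q2=[]
t=26-27: P3@Q0 runs 1, rem=7, I/O yield, promote→Q0. Q0=[P3] Q1=[P5] Q2=[]
t=27-28: P3@Q0 runs 1, rem=6, I/O yield, promote→Q0. Q0=[P3] Q1=[P5] Q2=[]
t=28-29: P3@Q0 runs 1, rem=5, I/O yield, promote→Q0. Q0=[P3] Q1=[P5] Q2=[]
t=29-30: P3@Q0 runs 1, rem=4, I/O yield, promote→Q0. Q0=[P3] Q1=[P5] Q2=[]
t=30-31: P3@Q0 runs 1, rem=3, I/O yield, promote→Q0. Q0=[P3] Q1=[P5] Q2=[]
t=31-32: P3@Q0 runs 1, rem=2, I/O yield, promote→Q0. Q0=[P3] Q1=[P5] Q2=[]
t=32-33: P3@Q0 runs 1, rem=1, I/O yield, promote→Q0. Q0=[P3] Q1=[P5] Q2=[]
t=33-34: P3@Q0 runs 1, rem=0, completes. Q0=[] Q1=[P5] Q2=[]
t=34-37: P5@Q1 runs 3, rem=0, completes. Q0=[] Q1=[] Q2=[]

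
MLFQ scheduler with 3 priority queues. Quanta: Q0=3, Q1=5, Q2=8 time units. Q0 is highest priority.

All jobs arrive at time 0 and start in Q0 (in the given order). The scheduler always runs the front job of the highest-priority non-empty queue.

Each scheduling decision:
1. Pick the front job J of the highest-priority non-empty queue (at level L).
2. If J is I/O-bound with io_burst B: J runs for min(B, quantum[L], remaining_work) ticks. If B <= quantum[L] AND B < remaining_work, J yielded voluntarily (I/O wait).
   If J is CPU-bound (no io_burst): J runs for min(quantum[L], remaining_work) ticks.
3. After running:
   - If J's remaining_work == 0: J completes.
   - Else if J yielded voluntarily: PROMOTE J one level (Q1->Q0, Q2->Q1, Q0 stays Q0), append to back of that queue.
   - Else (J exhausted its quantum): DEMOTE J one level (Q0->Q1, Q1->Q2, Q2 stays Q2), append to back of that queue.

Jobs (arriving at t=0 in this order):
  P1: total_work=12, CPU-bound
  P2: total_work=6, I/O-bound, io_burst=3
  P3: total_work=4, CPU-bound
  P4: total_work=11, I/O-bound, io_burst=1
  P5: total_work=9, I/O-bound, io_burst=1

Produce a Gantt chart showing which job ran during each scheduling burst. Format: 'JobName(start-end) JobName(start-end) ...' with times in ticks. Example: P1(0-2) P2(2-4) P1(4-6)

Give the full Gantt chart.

Answer: P1(0-3) P2(3-6) P3(6-9) P4(9-10) P5(10-11) P2(11-14) P4(14-15) P5(15-16) P4(16-17) P5(17-18) P4(18-19) P5(19-20) P4(20-21) P5(21-22) P4(22-23) P5(23-24) P4(24-25) P5(25-26) P4(26-27) P5(27-28) P4(28-29) P5(29-30) P4(30-31) P4(31-32) P1(32-37) P3(37-38) P1(38-42)

Derivation:
t=0-3: P1@Q0 runs 3, rem=9, quantum used, demote→Q1. Q0=[P2,P3,P4,P5] Q1=[P1] Q2=[]
t=3-6: P2@Q0 runs 3, rem=3, I/O yield, promote→Q0. Q0=[P3,P4,P5,P2] Q1=[P1] Q2=[]
t=6-9: P3@Q0 runs 3, rem=1, quantum used, demote→Q1. Q0=[P4,P5,P2] Q1=[P1,P3] Q2=[]
t=9-10: P4@Q0 runs 1, rem=10, I/O yield, promote→Q0. Q0=[P5,P2,P4] Q1=[P1,P3] Q2=[]
t=10-11: P5@Q0 runs 1, rem=8, I/O yield, promote→Q0. Q0=[P2,P4,P5] Q1=[P1,P3] Q2=[]
t=11-14: P2@Q0 runs 3, rem=0, completes. Q0=[P4,P5] Q1=[P1,P3] Q2=[]
t=14-15: P4@Q0 runs 1, rem=9, I/O yield, promote→Q0. Q0=[P5,P4] Q1=[P1,P3] Q2=[]
t=15-16: P5@Q0 runs 1, rem=7, I/O yield, promote→Q0. Q0=[P4,P5] Q1=[P1,P3] Q2=[]
t=16-17: P4@Q0 runs 1, rem=8, I/O yield, promote→Q0. Q0=[P5,P4] Q1=[P1,P3] Q2=[]
t=17-18: P5@Q0 runs 1, rem=6, I/O yield, promote→Q0. Q0=[P4,P5] Q1=[P1,P3] Q2=[]
t=18-19: P4@Q0 runs 1, rem=7, I/O yield, promote→Q0. Q0=[P5,P4] Q1=[P1,P3] Q2=[]
t=19-20: P5@Q0 runs 1, rem=5, I/O yield, promote→Q0. Q0=[P4,P5] Q1=[P1,P3] Q2=[]
t=20-21: P4@Q0 runs 1, rem=6, I/O yield, promote→Q0. Q0=[P5,P4] Q1=[P1,P3] Q2=[]
t=21-22: P5@Q0 runs 1, rem=4, I/O yield, promote→Q0. Q0=[P4,P5] Q1=[P1,P3] Q2=[]
t=22-23: P4@Q0 runs 1, rem=5, I/O yield, promote→Q0. Q0=[P5,P4] Q1=[P1,P3] Q2=[]
t=23-24: P5@Q0 runs 1, rem=3, I/O yield, promote→Q0. Q0=[P4,P5] Q1=[P1,P3] Q2=[]
t=24-25: P4@Q0 runs 1, rem=4, I/O yield, promote→Q0. Q0=[P5,P4] Q1=[P1,P3] Q2=[]
t=25-26: P5@Q0 runs 1, rem=2, I/O yield, promote→Q0. Q0=[P4,P5] Q1=[P1,P3] Q2=[]
t=26-27: P4@Q0 runs 1, rem=3, I/O yield, promote→Q0. Q0=[P5,P4] Q1=[P1,P3] Q2=[]
t=27-28: P5@Q0 runs 1, rem=1, I/O yield, promote→Q0. Q0=[P4,P5] Q1=[P1,P3] Q2=[]
t=28-29: P4@Q0 runs 1, rem=2, I/O yield, promote→Q0. Q0=[P5,P4] Q1=[P1,P3] Q2=[]
t=29-30: P5@Q0 runs 1, rem=0, completes. Q0=[P4] Q1=[P1,P3] Q2=[]
t=30-31: P4@Q0 runs 1, rem=1, I/O yield, promote→Q0. Q0=[P4] Q1=[P1,P3] Q2=[]
t=31-32: P4@Q0 runs 1, rem=0, completes. Q0=[] Q1=[P1,P3] Q2=[]
t=32-37: P1@Q1 runs 5, rem=4, quantum used, demote→Q2. Q0=[] Q1=[P3] Q2=[P1]
t=37-38: P3@Q1 runs 1, rem=0, completes. Q0=[] Q1=[] Q2=[P1]
t=38-42: P1@Q2 runs 4, rem=0, completes. Q0=[] Q1=[] Q2=[]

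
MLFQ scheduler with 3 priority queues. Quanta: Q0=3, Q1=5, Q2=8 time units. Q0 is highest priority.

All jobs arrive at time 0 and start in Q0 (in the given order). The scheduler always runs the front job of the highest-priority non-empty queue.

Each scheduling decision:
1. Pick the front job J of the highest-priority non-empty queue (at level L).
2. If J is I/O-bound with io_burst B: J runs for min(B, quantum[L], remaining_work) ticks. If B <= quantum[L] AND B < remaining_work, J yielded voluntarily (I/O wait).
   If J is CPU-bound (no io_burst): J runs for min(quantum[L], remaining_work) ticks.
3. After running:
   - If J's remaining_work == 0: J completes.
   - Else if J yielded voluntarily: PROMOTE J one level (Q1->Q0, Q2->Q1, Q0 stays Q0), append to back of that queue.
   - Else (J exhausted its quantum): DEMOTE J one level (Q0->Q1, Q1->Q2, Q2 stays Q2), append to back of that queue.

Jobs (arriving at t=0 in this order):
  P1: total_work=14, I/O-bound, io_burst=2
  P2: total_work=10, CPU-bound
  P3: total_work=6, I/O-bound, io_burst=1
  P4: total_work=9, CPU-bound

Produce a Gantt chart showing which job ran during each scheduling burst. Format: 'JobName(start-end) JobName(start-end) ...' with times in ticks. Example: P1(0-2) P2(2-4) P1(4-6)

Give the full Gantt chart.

t=0-2: P1@Q0 runs 2, rem=12, I/O yield, promote→Q0. Q0=[P2,P3,P4,P1] Q1=[] Q2=[]
t=2-5: P2@Q0 runs 3, rem=7, quantum used, demote→Q1. Q0=[P3,P4,P1] Q1=[P2] Q2=[]
t=5-6: P3@Q0 runs 1, rem=5, I/O yield, promote→Q0. Q0=[P4,P1,P3] Q1=[P2] Q2=[]
t=6-9: P4@Q0 runs 3, rem=6, quantum used, demote→Q1. Q0=[P1,P3] Q1=[P2,P4] Q2=[]
t=9-11: P1@Q0 runs 2, rem=10, I/O yield, promote→Q0. Q0=[P3,P1] Q1=[P2,P4] Q2=[]
t=11-12: P3@Q0 runs 1, rem=4, I/O yield, promote→Q0. Q0=[P1,P3] Q1=[P2,P4] Q2=[]
t=12-14: P1@Q0 runs 2, rem=8, I/O yield, promote→Q0. Q0=[P3,P1] Q1=[P2,P4] Q2=[]
t=14-15: P3@Q0 runs 1, rem=3, I/O yield, promote→Q0. Q0=[P1,P3] Q1=[P2,P4] Q2=[]
t=15-17: P1@Q0 runs 2, rem=6, I/O yield, promote→Q0. Q0=[P3,P1] Q1=[P2,P4] Q2=[]
t=17-18: P3@Q0 runs 1, rem=2, I/O yield, promote→Q0. Q0=[P1,P3] Q1=[P2,P4] Q2=[]
t=18-20: P1@Q0 runs 2, rem=4, I/O yield, promote→Q0. Q0=[P3,P1] Q1=[P2,P4] Q2=[]
t=20-21: P3@Q0 runs 1, rem=1, I/O yield, promote→Q0. Q0=[P1,P3] Q1=[P2,P4] Q2=[]
t=21-23: P1@Q0 runs 2, rem=2, I/O yield, promote→Q0. Q0=[P3,P1] Q1=[P2,P4] Q2=[]
t=23-24: P3@Q0 runs 1, rem=0, completes. Q0=[P1] Q1=[P2,P4] Q2=[]
t=24-26: P1@Q0 runs 2, rem=0, completes. Q0=[] Q1=[P2,P4] Q2=[]
t=26-31: P2@Q1 runs 5, rem=2, quantum used, demote→Q2. Q0=[] Q1=[P4] Q2=[P2]
t=31-36: P4@Q1 runs 5, rem=1, quantum used, demote→Q2. Q0=[] Q1=[] Q2=[P2,P4]
t=36-38: P2@Q2 runs 2, rem=0, completes. Q0=[] Q1=[] Q2=[P4]
t=38-39: P4@Q2 runs 1, rem=0, completes. Q0=[] Q1=[] Q2=[]

Answer: P1(0-2) P2(2-5) P3(5-6) P4(6-9) P1(9-11) P3(11-12) P1(12-14) P3(14-15) P1(15-17) P3(17-18) P1(18-20) P3(20-21) P1(21-23) P3(23-24) P1(24-26) P2(26-31) P4(31-36) P2(36-38) P4(38-39)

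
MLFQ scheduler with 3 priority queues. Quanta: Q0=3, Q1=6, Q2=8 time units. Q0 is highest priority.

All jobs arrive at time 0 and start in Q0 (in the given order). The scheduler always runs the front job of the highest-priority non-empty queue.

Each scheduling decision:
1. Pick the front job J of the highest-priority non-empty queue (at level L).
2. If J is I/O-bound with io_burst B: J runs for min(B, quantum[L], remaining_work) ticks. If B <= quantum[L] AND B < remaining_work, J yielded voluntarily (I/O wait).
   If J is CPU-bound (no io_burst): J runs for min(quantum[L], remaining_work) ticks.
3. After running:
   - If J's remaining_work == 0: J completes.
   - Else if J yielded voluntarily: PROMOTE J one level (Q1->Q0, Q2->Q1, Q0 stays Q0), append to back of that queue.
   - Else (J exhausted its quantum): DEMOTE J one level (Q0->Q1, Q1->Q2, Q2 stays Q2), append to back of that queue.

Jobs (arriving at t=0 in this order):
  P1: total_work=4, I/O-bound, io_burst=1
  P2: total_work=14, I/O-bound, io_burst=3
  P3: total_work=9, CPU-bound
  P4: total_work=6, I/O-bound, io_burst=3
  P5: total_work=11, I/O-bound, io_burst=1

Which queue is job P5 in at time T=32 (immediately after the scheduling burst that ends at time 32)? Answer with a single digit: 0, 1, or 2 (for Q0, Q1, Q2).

t=0-1: P1@Q0 runs 1, rem=3, I/O yield, promote→Q0. Q0=[P2,P3,P4,P5,P1] Q1=[] Q2=[]
t=1-4: P2@Q0 runs 3, rem=11, I/O yield, promote→Q0. Q0=[P3,P4,P5,P1,P2] Q1=[] Q2=[]
t=4-7: P3@Q0 runs 3, rem=6, quantum used, demote→Q1. Q0=[P4,P5,P1,P2] Q1=[P3] Q2=[]
t=7-10: P4@Q0 runs 3, rem=3, I/O yield, promote→Q0. Q0=[P5,P1,P2,P4] Q1=[P3] Q2=[]
t=10-11: P5@Q0 runs 1, rem=10, I/O yield, promote→Q0. Q0=[P1,P2,P4,P5] Q1=[P3] Q2=[]
t=11-12: P1@Q0 runs 1, rem=2, I/O yield, promote→Q0. Q0=[P2,P4,P5,P1] Q1=[P3] Q2=[]
t=12-15: P2@Q0 runs 3, rem=8, I/O yield, promote→Q0. Q0=[P4,P5,P1,P2] Q1=[P3] Q2=[]
t=15-18: P4@Q0 runs 3, rem=0, completes. Q0=[P5,P1,P2] Q1=[P3] Q2=[]
t=18-19: P5@Q0 runs 1, rem=9, I/O yield, promote→Q0. Q0=[P1,P2,P5] Q1=[P3] Q2=[]
t=19-20: P1@Q0 runs 1, rem=1, I/O yield, promote→Q0. Q0=[P2,P5,P1] Q1=[P3] Q2=[]
t=20-23: P2@Q0 runs 3, rem=5, I/O yield, promote→Q0. Q0=[P5,P1,P2] Q1=[P3] Q2=[]
t=23-24: P5@Q0 runs 1, rem=8, I/O yield, promote→Q0. Q0=[P1,P2,P5] Q1=[P3] Q2=[]
t=24-25: P1@Q0 runs 1, rem=0, completes. Q0=[P2,P5] Q1=[P3] Q2=[]
t=25-28: P2@Q0 runs 3, rem=2, I/O yield, promote→Q0. Q0=[P5,P2] Q1=[P3] Q2=[]
t=28-29: P5@Q0 runs 1, rem=7, I/O yield, promote→Q0. Q0=[P2,P5] Q1=[P3] Q2=[]
t=29-31: P2@Q0 runs 2, rem=0, completes. Q0=[P5] Q1=[P3] Q2=[]
t=31-32: P5@Q0 runs 1, rem=6, I/O yield, promote→Q0. Q0=[P5] Q1=[P3] Q2=[]
t=32-33: P5@Q0 runs 1, rem=5, I/O yield, promote→Q0. Q0=[P5] Q1=[P3] Q2=[]
t=33-34: P5@Q0 runs 1, rem=4, I/O yield, promote→Q0. Q0=[P5] Q1=[P3] Q2=[]
t=34-35: P5@Q0 runs 1, rem=3, I/O yield, promote→Q0. Q0=[P5] Q1=[P3] Q2=[]
t=35-36: P5@Q0 runs 1, rem=2, I/O yield, promote→Q0. Q0=[P5] Q1=[P3] Q2=[]
t=36-37: P5@Q0 runs 1, rem=1, I/O yield, promote→Q0. Q0=[P5] Q1=[P3] Q2=[]
t=37-38: P5@Q0 runs 1, rem=0, completes. Q0=[] Q1=[P3] Q2=[]
t=38-44: P3@Q1 runs 6, rem=0, completes. Q0=[] Q1=[] Q2=[]

Answer: 0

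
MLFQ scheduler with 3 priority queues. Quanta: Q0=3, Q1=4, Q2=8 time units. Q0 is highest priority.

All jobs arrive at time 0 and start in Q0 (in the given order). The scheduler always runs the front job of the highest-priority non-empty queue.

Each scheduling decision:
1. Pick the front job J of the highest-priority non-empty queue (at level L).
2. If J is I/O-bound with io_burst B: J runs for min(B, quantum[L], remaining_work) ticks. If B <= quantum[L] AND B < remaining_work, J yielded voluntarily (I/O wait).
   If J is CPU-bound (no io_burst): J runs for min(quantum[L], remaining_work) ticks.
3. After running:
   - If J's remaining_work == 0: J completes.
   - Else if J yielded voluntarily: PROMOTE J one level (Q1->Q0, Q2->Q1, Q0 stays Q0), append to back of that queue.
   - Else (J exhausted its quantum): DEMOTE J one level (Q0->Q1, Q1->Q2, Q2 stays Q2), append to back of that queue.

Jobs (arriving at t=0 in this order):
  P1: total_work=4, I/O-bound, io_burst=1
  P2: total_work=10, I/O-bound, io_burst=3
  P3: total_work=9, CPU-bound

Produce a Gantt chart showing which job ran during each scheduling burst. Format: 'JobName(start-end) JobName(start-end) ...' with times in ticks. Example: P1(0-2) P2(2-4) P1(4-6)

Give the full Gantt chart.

t=0-1: P1@Q0 runs 1, rem=3, I/O yield, promote→Q0. Q0=[P2,P3,P1] Q1=[] Q2=[]
t=1-4: P2@Q0 runs 3, rem=7, I/O yield, promote→Q0. Q0=[P3,P1,P2] Q1=[] Q2=[]
t=4-7: P3@Q0 runs 3, rem=6, quantum used, demote→Q1. Q0=[P1,P2] Q1=[P3] Q2=[]
t=7-8: P1@Q0 runs 1, rem=2, I/O yield, promote→Q0. Q0=[P2,P1] Q1=[P3] Q2=[]
t=8-11: P2@Q0 runs 3, rem=4, I/O yield, promote→Q0. Q0=[P1,P2] Q1=[P3] Q2=[]
t=11-12: P1@Q0 runs 1, rem=1, I/O yield, promote→Q0. Q0=[P2,P1] Q1=[P3] Q2=[]
t=12-15: P2@Q0 runs 3, rem=1, I/O yield, promote→Q0. Q0=[P1,P2] Q1=[P3] Q2=[]
t=15-16: P1@Q0 runs 1, rem=0, completes. Q0=[P2] Q1=[P3] Q2=[]
t=16-17: P2@Q0 runs 1, rem=0, completes. Q0=[] Q1=[P3] Q2=[]
t=17-21: P3@Q1 runs 4, rem=2, quantum used, demote→Q2. Q0=[] Q1=[] Q2=[P3]
t=21-23: P3@Q2 runs 2, rem=0, completes. Q0=[] Q1=[] Q2=[]

Answer: P1(0-1) P2(1-4) P3(4-7) P1(7-8) P2(8-11) P1(11-12) P2(12-15) P1(15-16) P2(16-17) P3(17-21) P3(21-23)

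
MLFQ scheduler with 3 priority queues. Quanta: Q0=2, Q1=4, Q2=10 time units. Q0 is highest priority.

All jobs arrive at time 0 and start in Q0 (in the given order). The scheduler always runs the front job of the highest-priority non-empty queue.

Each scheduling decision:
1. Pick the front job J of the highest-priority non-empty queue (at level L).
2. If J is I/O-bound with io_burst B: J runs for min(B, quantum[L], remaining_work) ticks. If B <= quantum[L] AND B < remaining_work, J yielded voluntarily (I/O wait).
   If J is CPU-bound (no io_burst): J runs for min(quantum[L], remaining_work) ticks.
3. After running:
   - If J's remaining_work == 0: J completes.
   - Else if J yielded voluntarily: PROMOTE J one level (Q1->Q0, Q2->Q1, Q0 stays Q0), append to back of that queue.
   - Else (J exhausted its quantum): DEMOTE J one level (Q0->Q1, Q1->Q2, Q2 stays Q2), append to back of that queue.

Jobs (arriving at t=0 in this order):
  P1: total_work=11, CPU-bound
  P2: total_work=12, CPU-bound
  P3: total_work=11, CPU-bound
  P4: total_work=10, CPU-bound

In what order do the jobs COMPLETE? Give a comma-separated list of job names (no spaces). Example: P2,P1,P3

t=0-2: P1@Q0 runs 2, rem=9, quantum used, demote→Q1. Q0=[P2,P3,P4] Q1=[P1] Q2=[]
t=2-4: P2@Q0 runs 2, rem=10, quantum used, demote→Q1. Q0=[P3,P4] Q1=[P1,P2] Q2=[]
t=4-6: P3@Q0 runs 2, rem=9, quantum used, demote→Q1. Q0=[P4] Q1=[P1,P2,P3] Q2=[]
t=6-8: P4@Q0 runs 2, rem=8, quantum used, demote→Q1. Q0=[] Q1=[P1,P2,P3,P4] Q2=[]
t=8-12: P1@Q1 runs 4, rem=5, quantum used, demote→Q2. Q0=[] Q1=[P2,P3,P4] Q2=[P1]
t=12-16: P2@Q1 runs 4, rem=6, quantum used, demote→Q2. Q0=[] Q1=[P3,P4] Q2=[P1,P2]
t=16-20: P3@Q1 runs 4, rem=5, quantum used, demote→Q2. Q0=[] Q1=[P4] Q2=[P1,P2,P3]
t=20-24: P4@Q1 runs 4, rem=4, quantum used, demote→Q2. Q0=[] Q1=[] Q2=[P1,P2,P3,P4]
t=24-29: P1@Q2 runs 5, rem=0, completes. Q0=[] Q1=[] Q2=[P2,P3,P4]
t=29-35: P2@Q2 runs 6, rem=0, completes. Q0=[] Q1=[] Q2=[P3,P4]
t=35-40: P3@Q2 runs 5, rem=0, completes. Q0=[] Q1=[] Q2=[P4]
t=40-44: P4@Q2 runs 4, rem=0, completes. Q0=[] Q1=[] Q2=[]

Answer: P1,P2,P3,P4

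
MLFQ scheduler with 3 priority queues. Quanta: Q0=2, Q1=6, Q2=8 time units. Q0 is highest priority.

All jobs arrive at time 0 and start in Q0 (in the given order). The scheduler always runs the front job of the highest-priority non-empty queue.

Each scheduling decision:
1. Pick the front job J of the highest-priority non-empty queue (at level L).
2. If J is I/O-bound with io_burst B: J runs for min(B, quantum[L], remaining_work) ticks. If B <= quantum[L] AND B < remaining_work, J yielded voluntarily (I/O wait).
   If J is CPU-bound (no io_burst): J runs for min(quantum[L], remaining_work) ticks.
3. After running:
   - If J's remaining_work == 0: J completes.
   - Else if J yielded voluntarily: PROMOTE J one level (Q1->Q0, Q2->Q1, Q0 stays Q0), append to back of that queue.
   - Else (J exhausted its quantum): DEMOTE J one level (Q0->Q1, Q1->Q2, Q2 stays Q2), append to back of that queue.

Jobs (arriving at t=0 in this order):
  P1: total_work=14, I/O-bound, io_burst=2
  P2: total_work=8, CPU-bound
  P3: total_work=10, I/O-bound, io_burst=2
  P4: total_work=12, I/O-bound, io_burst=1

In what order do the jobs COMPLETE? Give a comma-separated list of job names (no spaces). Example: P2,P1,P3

Answer: P3,P1,P4,P2

Derivation:
t=0-2: P1@Q0 runs 2, rem=12, I/O yield, promote→Q0. Q0=[P2,P3,P4,P1] Q1=[] Q2=[]
t=2-4: P2@Q0 runs 2, rem=6, quantum used, demote→Q1. Q0=[P3,P4,P1] Q1=[P2] Q2=[]
t=4-6: P3@Q0 runs 2, rem=8, I/O yield, promote→Q0. Q0=[P4,P1,P3] Q1=[P2] Q2=[]
t=6-7: P4@Q0 runs 1, rem=11, I/O yield, promote→Q0. Q0=[P1,P3,P4] Q1=[P2] Q2=[]
t=7-9: P1@Q0 runs 2, rem=10, I/O yield, promote→Q0. Q0=[P3,P4,P1] Q1=[P2] Q2=[]
t=9-11: P3@Q0 runs 2, rem=6, I/O yield, promote→Q0. Q0=[P4,P1,P3] Q1=[P2] Q2=[]
t=11-12: P4@Q0 runs 1, rem=10, I/O yield, promote→Q0. Q0=[P1,P3,P4] Q1=[P2] Q2=[]
t=12-14: P1@Q0 runs 2, rem=8, I/O yield, promote→Q0. Q0=[P3,P4,P1] Q1=[P2] Q2=[]
t=14-16: P3@Q0 runs 2, rem=4, I/O yield, promote→Q0. Q0=[P4,P1,P3] Q1=[P2] Q2=[]
t=16-17: P4@Q0 runs 1, rem=9, I/O yield, promote→Q0. Q0=[P1,P3,P4] Q1=[P2] Q2=[]
t=17-19: P1@Q0 runs 2, rem=6, I/O yield, promote→Q0. Q0=[P3,P4,P1] Q1=[P2] Q2=[]
t=19-21: P3@Q0 runs 2, rem=2, I/O yield, promote→Q0. Q0=[P4,P1,P3] Q1=[P2] Q2=[]
t=21-22: P4@Q0 runs 1, rem=8, I/O yield, promote→Q0. Q0=[P1,P3,P4] Q1=[P2] Q2=[]
t=22-24: P1@Q0 runs 2, rem=4, I/O yield, promote→Q0. Q0=[P3,P4,P1] Q1=[P2] Q2=[]
t=24-26: P3@Q0 runs 2, rem=0, completes. Q0=[P4,P1] Q1=[P2] Q2=[]
t=26-27: P4@Q0 runs 1, rem=7, I/O yield, promote→Q0. Q0=[P1,P4] Q1=[P2] Q2=[]
t=27-29: P1@Q0 runs 2, rem=2, I/O yield, promote→Q0. Q0=[P4,P1] Q1=[P2] Q2=[]
t=29-30: P4@Q0 runs 1, rem=6, I/O yield, promote→Q0. Q0=[P1,P4] Q1=[P2] Q2=[]
t=30-32: P1@Q0 runs 2, rem=0, completes. Q0=[P4] Q1=[P2] Q2=[]
t=32-33: P4@Q0 runs 1, rem=5, I/O yield, promote→Q0. Q0=[P4] Q1=[P2] Q2=[]
t=33-34: P4@Q0 runs 1, rem=4, I/O yield, promote→Q0. Q0=[P4] Q1=[P2] Q2=[]
t=34-35: P4@Q0 runs 1, rem=3, I/O yield, promote→Q0. Q0=[P4] Q1=[P2] Q2=[]
t=35-36: P4@Q0 runs 1, rem=2, I/O yield, promote→Q0. Q0=[P4] Q1=[P2] Q2=[]
t=36-37: P4@Q0 runs 1, rem=1, I/O yield, promote→Q0. Q0=[P4] Q1=[P2] Q2=[]
t=37-38: P4@Q0 runs 1, rem=0, completes. Q0=[] Q1=[P2] Q2=[]
t=38-44: P2@Q1 runs 6, rem=0, completes. Q0=[] Q1=[] Q2=[]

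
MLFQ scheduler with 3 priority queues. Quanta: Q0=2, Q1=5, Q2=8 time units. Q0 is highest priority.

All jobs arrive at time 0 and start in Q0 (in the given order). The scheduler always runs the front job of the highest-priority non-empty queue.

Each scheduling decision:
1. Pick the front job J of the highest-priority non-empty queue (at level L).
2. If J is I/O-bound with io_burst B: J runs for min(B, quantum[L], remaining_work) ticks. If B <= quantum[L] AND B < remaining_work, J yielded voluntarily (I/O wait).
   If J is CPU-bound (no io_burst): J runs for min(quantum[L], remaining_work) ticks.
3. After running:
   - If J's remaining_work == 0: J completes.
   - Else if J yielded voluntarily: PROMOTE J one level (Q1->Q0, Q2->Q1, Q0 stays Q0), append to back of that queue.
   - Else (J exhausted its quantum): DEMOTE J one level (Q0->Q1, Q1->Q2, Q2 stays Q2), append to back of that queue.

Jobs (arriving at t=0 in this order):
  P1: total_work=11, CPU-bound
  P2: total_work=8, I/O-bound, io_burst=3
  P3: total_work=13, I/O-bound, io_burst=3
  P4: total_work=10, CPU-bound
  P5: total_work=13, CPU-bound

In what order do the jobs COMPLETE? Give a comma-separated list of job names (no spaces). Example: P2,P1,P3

t=0-2: P1@Q0 runs 2, rem=9, quantum used, demote→Q1. Q0=[P2,P3,P4,P5] Q1=[P1] Q2=[]
t=2-4: P2@Q0 runs 2, rem=6, quantum used, demote→Q1. Q0=[P3,P4,P5] Q1=[P1,P2] Q2=[]
t=4-6: P3@Q0 runs 2, rem=11, quantum used, demote→Q1. Q0=[P4,P5] Q1=[P1,P2,P3] Q2=[]
t=6-8: P4@Q0 runs 2, rem=8, quantum used, demote→Q1. Q0=[P5] Q1=[P1,P2,P3,P4] Q2=[]
t=8-10: P5@Q0 runs 2, rem=11, quantum used, demote→Q1. Q0=[] Q1=[P1,P2,P3,P4,P5] Q2=[]
t=10-15: P1@Q1 runs 5, rem=4, quantum used, demote→Q2. Q0=[] Q1=[P2,P3,P4,P5] Q2=[P1]
t=15-18: P2@Q1 runs 3, rem=3, I/O yield, promote→Q0. Q0=[P2] Q1=[P3,P4,P5] Q2=[P1]
t=18-20: P2@Q0 runs 2, rem=1, quantum used, demote→Q1. Q0=[] Q1=[P3,P4,P5,P2] Q2=[P1]
t=20-23: P3@Q1 runs 3, rem=8, I/O yield, promote→Q0. Q0=[P3] Q1=[P4,P5,P2] Q2=[P1]
t=23-25: P3@Q0 runs 2, rem=6, quantum used, demote→Q1. Q0=[] Q1=[P4,P5,P2,P3] Q2=[P1]
t=25-30: P4@Q1 runs 5, rem=3, quantum used, demote→Q2. Q0=[] Q1=[P5,P2,P3] Q2=[P1,P4]
t=30-35: P5@Q1 runs 5, rem=6, quantum used, demote→Q2. Q0=[] Q1=[P2,P3] Q2=[P1,P4,P5]
t=35-36: P2@Q1 runs 1, rem=0, completes. Q0=[] Q1=[P3] Q2=[P1,P4,P5]
t=36-39: P3@Q1 runs 3, rem=3, I/O yield, promote→Q0. Q0=[P3] Q1=[] Q2=[P1,P4,P5]
t=39-41: P3@Q0 runs 2, rem=1, quantum used, demote→Q1. Q0=[] Q1=[P3] Q2=[P1,P4,P5]
t=41-42: P3@Q1 runs 1, rem=0, completes. Q0=[] Q1=[] Q2=[P1,P4,P5]
t=42-46: P1@Q2 runs 4, rem=0, completes. Q0=[] Q1=[] Q2=[P4,P5]
t=46-49: P4@Q2 runs 3, rem=0, completes. Q0=[] Q1=[] Q2=[P5]
t=49-55: P5@Q2 runs 6, rem=0, completes. Q0=[] Q1=[] Q2=[]

Answer: P2,P3,P1,P4,P5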